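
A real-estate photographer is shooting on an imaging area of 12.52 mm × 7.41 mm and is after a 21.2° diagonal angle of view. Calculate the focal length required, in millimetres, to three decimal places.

38.870 mm

Sensor diagonal = √(12.52² + 7.41²) = √211.6585 ≈ 14.5485 mm.
From α = 2·arctan(d/2f) we get f = d / (2·tan(α/2)).
With d = 14.5485 mm and α/2 = 10.6°, tan(α/2) ≈ 0.18714, so f ≈ 14.5485 / 0.37429 ≈ 38.8696 mm.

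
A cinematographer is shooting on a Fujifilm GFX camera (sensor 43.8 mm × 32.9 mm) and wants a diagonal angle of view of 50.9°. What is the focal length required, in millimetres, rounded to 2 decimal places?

57.55 mm

Sensor diagonal = √(43.8² + 32.9²) = √3000.8500 ≈ 54.7800 mm.
From α = 2·arctan(d/2f) we get f = d / (2·tan(α/2)).
With d = 54.7800 mm and α/2 = 25.45°, tan(α/2) ≈ 0.47590, so f ≈ 54.7800 / 0.95181 ≈ 57.5535 mm.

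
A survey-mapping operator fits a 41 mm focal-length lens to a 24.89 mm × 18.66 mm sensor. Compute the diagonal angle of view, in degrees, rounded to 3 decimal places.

Sensor diagonal = √(24.89² + 18.66²) = √967.7077 ≈ 31.1080 mm.
Angle of view α = 2·arctan(d/2f) with d = 31.1080 mm and f = 41 mm.
d/2f = 0.37937; arctan(0.37937) ≈ 20.7750°, so α ≈ 41.5501°.

41.550°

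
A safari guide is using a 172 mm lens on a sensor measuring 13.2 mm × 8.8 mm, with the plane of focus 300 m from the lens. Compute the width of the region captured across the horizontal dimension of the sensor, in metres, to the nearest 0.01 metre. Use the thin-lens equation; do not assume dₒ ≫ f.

dₒ: 300 m = 300000 mm.
Similar triangles through the lens centre give W/dₒ = w/dᵢ; with 1/f = 1/dₒ + 1/dᵢ this gives W = w·(dₒ − f)/f.
W = 13.2 mm × (300000 − 172) / 172 = 13.2 × 1743.1860 ≈ 23010.056 mm = 23.0101 m.

23.01 m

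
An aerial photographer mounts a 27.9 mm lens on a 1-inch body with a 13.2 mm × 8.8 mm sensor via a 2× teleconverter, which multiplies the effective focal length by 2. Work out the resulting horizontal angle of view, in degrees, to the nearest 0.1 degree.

Effective focal length f = 27.9 × 2 = 55.8 mm.
α = 2·arctan(13.2 / (2 × 55.8)) = 2·arctan(0.11828) ≈ 13.4912°.

13.5°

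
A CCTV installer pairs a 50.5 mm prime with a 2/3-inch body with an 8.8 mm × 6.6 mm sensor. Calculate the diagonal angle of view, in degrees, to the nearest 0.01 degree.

12.43°

Sensor diagonal = √(8.8² + 6.6²) = √121.0000 ≈ 11.0000 mm.
Angle of view α = 2·arctan(d/2f) with d = 11.0000 mm and f = 50.5 mm.
d/2f = 0.10891; arctan(0.10891) ≈ 6.2156°, so α ≈ 12.4313°.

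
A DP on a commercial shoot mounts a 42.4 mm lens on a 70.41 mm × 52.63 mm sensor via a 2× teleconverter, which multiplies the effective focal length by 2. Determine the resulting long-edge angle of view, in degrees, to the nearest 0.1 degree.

45.1°

Effective focal length f = 42.4 × 2 = 84.8 mm.
α = 2·arctan(70.41 / (2 × 84.8)) = 2·arctan(0.41515) ≈ 45.0919°.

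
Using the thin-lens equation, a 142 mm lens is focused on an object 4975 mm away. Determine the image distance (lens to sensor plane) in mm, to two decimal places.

1/dᵢ = 1/f − 1/dₒ = 1/142 − 1/4975 = 0.0068412 mm⁻¹.
dᵢ = 1/0.0068412 ≈ 146.1721 mm.

146.17 mm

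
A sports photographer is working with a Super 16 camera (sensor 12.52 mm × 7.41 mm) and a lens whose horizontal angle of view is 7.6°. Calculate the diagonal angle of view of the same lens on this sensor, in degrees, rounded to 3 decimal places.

From the horizontal AOV: f = 12.52 / (2·tan(3.8°)) = 12.52 / 0.13284 ≈ 94.2488 mm.
Sensor diagonal = √(12.52² + 7.41²) = √211.6585 ≈ 14.5485 mm.
Diagonal AOV = 2·arctan(14.5485 / (2 × 94.2488)) = 2·arctan(0.07718) ≈ 8.8268°.

8.827°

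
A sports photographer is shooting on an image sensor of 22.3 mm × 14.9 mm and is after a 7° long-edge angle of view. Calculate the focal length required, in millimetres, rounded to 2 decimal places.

From α = 2·arctan(w/2f) we get f = w / (2·tan(α/2)).
With w = 22.3 mm and α/2 = 3.5°, tan(α/2) ≈ 0.06116, so f ≈ 22.3 / 0.12233 ≈ 182.3009 mm.

182.30 mm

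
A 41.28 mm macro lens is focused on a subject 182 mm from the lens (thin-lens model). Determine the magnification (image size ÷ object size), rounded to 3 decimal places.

0.293×

Thin lens: 1/f = 1/dₒ + 1/dᵢ → 1/dᵢ = 1/41.28 − 1/182 = 0.0187303 mm⁻¹, so dᵢ ≈ 53.3894 mm.
Magnification m = dᵢ/dₒ = 53.3894/182 ≈ 0.29335.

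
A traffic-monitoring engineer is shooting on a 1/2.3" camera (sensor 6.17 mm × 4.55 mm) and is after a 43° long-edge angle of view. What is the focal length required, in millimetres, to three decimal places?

From α = 2·arctan(w/2f) we get f = w / (2·tan(α/2)).
With w = 6.17 mm and α/2 = 21.5°, tan(α/2) ≈ 0.39391, so f ≈ 6.17 / 0.78782 ≈ 7.8317 mm.

7.832 mm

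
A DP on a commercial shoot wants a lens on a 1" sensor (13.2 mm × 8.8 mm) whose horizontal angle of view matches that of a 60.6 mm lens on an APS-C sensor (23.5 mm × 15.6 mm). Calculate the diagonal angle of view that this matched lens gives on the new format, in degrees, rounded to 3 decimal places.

26.235°

Equal horizontal AOV ⇒ f₂ = f₁ · 13.2/23.5 = 60.6 × 0.56170 ≈ 34.0391 mm.
Sensor diagonal = √(13.2² + 8.8²) = √251.6800 ≈ 15.8644 mm.
Diagonal AOV on the new format = 2·arctan(15.8644 / (2 × 34.0391)) = 2·arctan(0.23303) ≈ 26.2353°.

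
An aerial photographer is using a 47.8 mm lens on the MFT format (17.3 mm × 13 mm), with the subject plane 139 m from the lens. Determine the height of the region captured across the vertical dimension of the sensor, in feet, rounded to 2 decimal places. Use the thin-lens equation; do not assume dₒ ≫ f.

123.98 ft

dₒ: 139 m = 139000 mm.
Similar triangles through the lens centre give W/dₒ = h/dᵢ; with 1/f = 1/dₒ + 1/dᵢ this gives W = h·(dₒ − f)/f.
W = 13 mm × (139000 − 47.8) / 47.8 = 13 × 2906.9498 ≈ 37790.347 mm = 37790.347/304.8 ft = 123.984 ft.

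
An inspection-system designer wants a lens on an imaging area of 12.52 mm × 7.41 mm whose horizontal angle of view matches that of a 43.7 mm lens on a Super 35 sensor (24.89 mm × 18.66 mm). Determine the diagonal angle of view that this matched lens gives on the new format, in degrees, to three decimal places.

Equal horizontal AOV ⇒ f₂ = f₁ · 12.52/24.89 = 43.7 × 0.50301 ≈ 21.9817 mm.
Sensor diagonal = √(12.52² + 7.41²) = √211.6585 ≈ 14.5485 mm.
Diagonal AOV on the new format = 2·arctan(14.5485 / (2 × 21.9817)) = 2·arctan(0.33092) ≈ 36.6211°.

36.621°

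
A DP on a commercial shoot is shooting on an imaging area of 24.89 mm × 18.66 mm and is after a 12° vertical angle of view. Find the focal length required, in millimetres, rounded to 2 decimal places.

From α = 2·arctan(h/2f) we get f = h / (2·tan(α/2)).
With h = 18.66 mm and α/2 = 6°, tan(α/2) ≈ 0.10510, so f ≈ 18.66 / 0.21021 ≈ 88.7690 mm.

88.77 mm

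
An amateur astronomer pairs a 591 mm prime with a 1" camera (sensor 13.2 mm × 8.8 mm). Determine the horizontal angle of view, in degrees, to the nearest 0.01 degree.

1.28°

Angle of view α = 2·arctan(w/2f) with w = 13.2 mm and f = 591 mm.
w/2f = 0.01117; arctan(0.01117) ≈ 0.6398°, so α ≈ 1.2796°.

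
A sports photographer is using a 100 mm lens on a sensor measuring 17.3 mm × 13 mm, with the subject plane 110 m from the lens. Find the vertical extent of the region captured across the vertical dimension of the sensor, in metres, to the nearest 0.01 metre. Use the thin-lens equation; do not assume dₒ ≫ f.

dₒ: 110 m = 110000 mm.
Similar triangles through the lens centre give W/dₒ = h/dᵢ; with 1/f = 1/dₒ + 1/dᵢ this gives W = h·(dₒ − f)/f.
W = 13 mm × (110000 − 100) / 100 = 13 × 1099.0000 ≈ 14287.000 mm = 14.287 m.

14.29 m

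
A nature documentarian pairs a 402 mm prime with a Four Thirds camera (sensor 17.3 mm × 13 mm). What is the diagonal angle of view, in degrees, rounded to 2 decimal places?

Sensor diagonal = √(17.3² + 13²) = √468.2900 ≈ 21.6400 mm.
Angle of view α = 2·arctan(d/2f) with d = 21.6400 mm and f = 402 mm.
d/2f = 0.02692; arctan(0.02692) ≈ 1.5418°, so α ≈ 3.0835°.

3.08°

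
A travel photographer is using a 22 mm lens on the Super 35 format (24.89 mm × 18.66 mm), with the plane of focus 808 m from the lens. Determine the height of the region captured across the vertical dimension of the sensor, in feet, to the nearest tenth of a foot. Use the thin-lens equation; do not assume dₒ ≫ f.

dₒ: 808 m = 808000 mm.
Similar triangles through the lens centre give W/dₒ = h/dᵢ; with 1/f = 1/dₒ + 1/dᵢ this gives W = h·(dₒ − f)/f.
W = 18.66 mm × (808000 − 22) / 22 = 18.66 × 36726.2727 ≈ 685312.249 mm = 685312.249/304.8 ft = 2248.4 ft.

2248.4 ft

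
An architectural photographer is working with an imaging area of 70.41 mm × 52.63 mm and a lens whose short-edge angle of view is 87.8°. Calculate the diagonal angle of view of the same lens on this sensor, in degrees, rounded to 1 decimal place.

116.2°

From the short-edge AOV: f = 52.63 / (2·tan(43.9°)) = 52.63 / 1.92464 ≈ 27.3453 mm.
Sensor diagonal = √(70.41² + 52.63²) = √7727.4850 ≈ 87.9061 mm.
Diagonal AOV = 2·arctan(87.9061 / (2 × 27.3453)) = 2·arctan(1.60733) ≈ 116.2245°.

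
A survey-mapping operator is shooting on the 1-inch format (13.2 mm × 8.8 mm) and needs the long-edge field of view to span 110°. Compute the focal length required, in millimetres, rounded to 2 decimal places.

4.62 mm

From α = 2·arctan(w/2f) we get f = w / (2·tan(α/2)).
With w = 13.2 mm and α/2 = 55°, tan(α/2) ≈ 1.42815, so f ≈ 13.2 / 2.85630 ≈ 4.6214 mm.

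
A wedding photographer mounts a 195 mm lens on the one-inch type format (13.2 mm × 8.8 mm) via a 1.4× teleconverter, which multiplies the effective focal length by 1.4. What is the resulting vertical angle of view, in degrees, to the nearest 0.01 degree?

Effective focal length f = 195 × 1.4 = 273 mm.
α = 2·arctan(8.8 / (2 × 273)) = 2·arctan(0.01612) ≈ 1.8467°.

1.85°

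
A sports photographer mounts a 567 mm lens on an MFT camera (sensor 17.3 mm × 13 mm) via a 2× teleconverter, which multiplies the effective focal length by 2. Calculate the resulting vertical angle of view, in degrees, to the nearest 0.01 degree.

0.66°

Effective focal length f = 567 × 2 = 1134 mm.
α = 2·arctan(13 / (2 × 1134)) = 2·arctan(0.00573) ≈ 0.6568°.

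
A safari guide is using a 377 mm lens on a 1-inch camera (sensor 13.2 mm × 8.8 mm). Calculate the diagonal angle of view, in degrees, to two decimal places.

2.41°

Sensor diagonal = √(13.2² + 8.8²) = √251.6800 ≈ 15.8644 mm.
Angle of view α = 2·arctan(d/2f) with d = 15.8644 mm and f = 377 mm.
d/2f = 0.02104; arctan(0.02104) ≈ 1.2053°, so α ≈ 2.4107°.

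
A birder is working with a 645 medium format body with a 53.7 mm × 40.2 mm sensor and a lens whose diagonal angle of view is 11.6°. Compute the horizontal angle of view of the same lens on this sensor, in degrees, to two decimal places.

Sensor diagonal = √(53.7² + 40.2²) = √4499.7300 ≈ 67.0800 mm.
From the diagonal AOV: f = 67.0800 / (2·tan(5.8°)) = 67.0800 / 0.20315 ≈ 330.1953 mm.
Horizontal AOV = 2·arctan(53.7 / (2 × 330.1953)) = 2·arctan(0.08132) ≈ 9.2976°.

9.30°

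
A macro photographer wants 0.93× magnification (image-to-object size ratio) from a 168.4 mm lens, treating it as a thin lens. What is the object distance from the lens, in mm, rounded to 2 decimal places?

With m = dᵢ/dₒ and 1/f = 1/dₒ + 1/dᵢ, substituting dᵢ = m·dₒ gives 1/f = (1 + 1/m)/dₒ, hence dₒ = f·(1 + 1/m).
dₒ = 168.4 × (1 + 1/0.93) = 168.4 × 2.07527 ≈ 349.475 mm.

349.48 mm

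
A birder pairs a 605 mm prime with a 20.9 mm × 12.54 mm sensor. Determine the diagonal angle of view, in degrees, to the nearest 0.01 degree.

Sensor diagonal = √(20.9² + 12.54²) = √594.0616 ≈ 24.3734 mm.
Angle of view α = 2·arctan(d/2f) with d = 24.3734 mm and f = 605 mm.
d/2f = 0.02014; arctan(0.02014) ≈ 1.1540°, so α ≈ 2.3079°.

2.31°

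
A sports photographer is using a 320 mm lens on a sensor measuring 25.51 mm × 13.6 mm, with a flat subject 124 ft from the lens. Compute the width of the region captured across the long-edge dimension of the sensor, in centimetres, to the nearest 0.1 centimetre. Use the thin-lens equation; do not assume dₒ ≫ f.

dₒ: 124 ft × 304.8 mm/ft = 37795.20 mm.
Similar triangles through the lens centre give W/dₒ = w/dᵢ; with 1/f = 1/dₒ + 1/dᵢ this gives W = w·(dₒ − f)/f.
W = 25.51 mm × (37795.2 − 320) / 320 = 25.51 × 117.1100 ≈ 2987.476 mm = 298.748 cm.

298.7 cm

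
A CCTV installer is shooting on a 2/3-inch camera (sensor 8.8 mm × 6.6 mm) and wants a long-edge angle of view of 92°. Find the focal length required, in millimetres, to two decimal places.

From α = 2·arctan(w/2f) we get f = w / (2·tan(α/2)).
With w = 8.8 mm and α/2 = 46°, tan(α/2) ≈ 1.03553, so f ≈ 8.8 / 2.07106 ≈ 4.2490 mm.

4.25 mm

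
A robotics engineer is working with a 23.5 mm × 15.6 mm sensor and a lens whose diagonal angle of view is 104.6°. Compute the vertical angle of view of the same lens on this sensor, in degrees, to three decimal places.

71.173°

Sensor diagonal = √(23.5² + 15.6²) = √795.6100 ≈ 28.2066 mm.
From the diagonal AOV: f = 28.2066 / (2·tan(52.3°)) = 28.2066 / 2.58770 ≈ 10.9003 mm.
Vertical AOV = 2·arctan(15.6 / (2 × 10.9003)) = 2·arctan(0.71558) ≈ 71.1735°.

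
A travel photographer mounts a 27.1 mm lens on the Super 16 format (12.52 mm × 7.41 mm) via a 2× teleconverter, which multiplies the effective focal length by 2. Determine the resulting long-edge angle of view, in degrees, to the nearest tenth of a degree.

13.2°

Effective focal length f = 27.1 × 2 = 54.2 mm.
α = 2·arctan(12.52 / (2 × 54.2)) = 2·arctan(0.11550) ≈ 13.1767°.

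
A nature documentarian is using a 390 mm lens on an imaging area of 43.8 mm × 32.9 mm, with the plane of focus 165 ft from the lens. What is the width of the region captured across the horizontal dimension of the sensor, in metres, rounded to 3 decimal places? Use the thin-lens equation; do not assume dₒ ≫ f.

dₒ: 165 ft × 304.8 mm/ft = 50292.00 mm.
Similar triangles through the lens centre give W/dₒ = w/dᵢ; with 1/f = 1/dₒ + 1/dᵢ this gives W = w·(dₒ − f)/f.
W = 43.8 mm × (50292 − 390) / 390 = 43.8 × 127.9538 ≈ 5604.378 mm = 5.60438 m.

5.604 m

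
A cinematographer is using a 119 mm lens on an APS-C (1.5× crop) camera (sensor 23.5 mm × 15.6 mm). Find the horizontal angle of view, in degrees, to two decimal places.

11.28°

Angle of view α = 2·arctan(w/2f) with w = 23.5 mm and f = 119 mm.
w/2f = 0.09874; arctan(0.09874) ≈ 5.6391°, so α ≈ 11.2782°.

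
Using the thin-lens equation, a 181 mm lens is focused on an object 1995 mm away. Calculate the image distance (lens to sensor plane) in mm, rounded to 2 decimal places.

199.06 mm

1/dᵢ = 1/f − 1/dₒ = 1/181 − 1/1995 = 0.0050236 mm⁻¹.
dᵢ = 1/0.0050236 ≈ 199.0601 mm.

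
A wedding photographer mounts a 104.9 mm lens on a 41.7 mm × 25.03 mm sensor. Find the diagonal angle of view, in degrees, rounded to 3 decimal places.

26.103°

Sensor diagonal = √(41.7² + 25.03²) = √2365.3909 ≈ 48.6353 mm.
Angle of view α = 2·arctan(d/2f) with d = 48.6353 mm and f = 104.9 mm.
d/2f = 0.23182; arctan(0.23182) ≈ 13.0516°, so α ≈ 26.1032°.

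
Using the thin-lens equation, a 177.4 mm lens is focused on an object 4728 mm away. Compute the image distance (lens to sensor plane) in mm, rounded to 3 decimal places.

184.316 mm

1/dᵢ = 1/f − 1/dₒ = 1/177.4 − 1/4728 = 0.0054255 mm⁻¹.
dᵢ = 1/0.0054255 ≈ 184.3157 mm.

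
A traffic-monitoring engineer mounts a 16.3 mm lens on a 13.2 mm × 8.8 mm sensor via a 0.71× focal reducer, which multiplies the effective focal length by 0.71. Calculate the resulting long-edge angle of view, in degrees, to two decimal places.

59.39°

Effective focal length f = 16.3 × 0.71 = 11.573 mm.
α = 2·arctan(13.2 / (2 × 11.573)) = 2·arctan(0.57029) ≈ 59.3916°.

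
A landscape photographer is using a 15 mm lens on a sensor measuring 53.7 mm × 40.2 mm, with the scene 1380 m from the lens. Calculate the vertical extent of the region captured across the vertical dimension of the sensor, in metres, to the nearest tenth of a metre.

dₒ: 1380 m = 1.38e+06 mm.
Similar triangles through the lens centre give W/dₒ = h/dᵢ; with 1/f = 1/dₒ + 1/dᵢ this gives W = h·(dₒ − f)/f.
W = 40.2 mm × (1.38e+06 − 15) / 15 = 40.2 × 91999.0000 ≈ 3698359.800 mm = 3698.36 m.

3698.4 m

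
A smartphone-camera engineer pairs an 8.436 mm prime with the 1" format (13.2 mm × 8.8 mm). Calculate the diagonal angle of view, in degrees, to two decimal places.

86.47°

Sensor diagonal = √(13.2² + 8.8²) = √251.6800 ≈ 15.8644 mm.
Angle of view α = 2·arctan(d/2f) with d = 15.8644 mm and f = 8.436 mm.
d/2f = 0.94028; arctan(0.94028) ≈ 43.2371°, so α ≈ 86.4742°.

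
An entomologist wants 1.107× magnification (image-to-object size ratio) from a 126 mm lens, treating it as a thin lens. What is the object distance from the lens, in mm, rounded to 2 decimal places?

239.82 mm

With m = dᵢ/dₒ and 1/f = 1/dₒ + 1/dᵢ, substituting dᵢ = m·dₒ gives 1/f = (1 + 1/m)/dₒ, hence dₒ = f·(1 + 1/m).
dₒ = 126 × (1 + 1/1.107) = 126 × 1.90334 ≈ 239.821 mm.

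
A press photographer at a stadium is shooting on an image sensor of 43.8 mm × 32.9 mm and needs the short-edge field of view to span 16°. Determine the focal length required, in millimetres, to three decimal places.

117.048 mm

From α = 2·arctan(h/2f) we get f = h / (2·tan(α/2)).
With h = 32.9 mm and α/2 = 8°, tan(α/2) ≈ 0.14054, so f ≈ 32.9 / 0.28108 ≈ 117.0478 mm.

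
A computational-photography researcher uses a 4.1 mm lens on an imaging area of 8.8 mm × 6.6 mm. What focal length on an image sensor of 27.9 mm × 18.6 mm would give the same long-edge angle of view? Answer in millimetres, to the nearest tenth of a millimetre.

Equal angle of view means equal width/f ratio, so f₂ = f₁ · (width₂/width₁) = 4.1 × 27.9/8.8.
f₂ = 4.1 × 3.17045 ≈ 12.999 mm.

13.0 mm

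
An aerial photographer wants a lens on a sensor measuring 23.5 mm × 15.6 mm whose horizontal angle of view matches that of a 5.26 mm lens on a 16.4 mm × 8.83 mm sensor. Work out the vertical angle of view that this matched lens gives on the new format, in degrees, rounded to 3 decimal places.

91.963°

Equal horizontal AOV ⇒ f₂ = f₁ · 23.5/16.4 = 5.26 × 1.43293 ≈ 7.5372 mm.
Vertical AOV on the new format = 2·arctan(15.6 / (2 × 7.5372)) = 2·arctan(1.03487) ≈ 91.9633°.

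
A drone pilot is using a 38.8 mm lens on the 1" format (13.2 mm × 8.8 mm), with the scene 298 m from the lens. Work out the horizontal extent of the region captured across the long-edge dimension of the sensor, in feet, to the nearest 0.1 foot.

332.6 ft

dₒ: 298 m = 298000 mm.
Similar triangles through the lens centre give W/dₒ = w/dᵢ; with 1/f = 1/dₒ + 1/dᵢ this gives W = w·(dₒ − f)/f.
W = 13.2 mm × (298000 − 38.8) / 38.8 = 13.2 × 7679.4124 ≈ 101368.243 mm = 101368.243/304.8 ft = 332.573 ft.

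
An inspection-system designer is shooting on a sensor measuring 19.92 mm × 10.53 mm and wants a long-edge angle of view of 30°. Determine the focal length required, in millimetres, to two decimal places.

From α = 2·arctan(w/2f) we get f = w / (2·tan(α/2)).
With w = 19.92 mm and α/2 = 15°, tan(α/2) ≈ 0.26795, so f ≈ 19.92 / 0.53590 ≈ 37.1712 mm.

37.17 mm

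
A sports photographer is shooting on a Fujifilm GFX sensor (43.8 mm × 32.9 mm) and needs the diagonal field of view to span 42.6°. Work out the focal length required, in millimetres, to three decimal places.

70.252 mm

Sensor diagonal = √(43.8² + 32.9²) = √3000.8500 ≈ 54.7800 mm.
From α = 2·arctan(d/2f) we get f = d / (2·tan(α/2)).
With d = 54.7800 mm and α/2 = 21.3°, tan(α/2) ≈ 0.38988, so f ≈ 54.7800 / 0.77977 ≈ 70.2517 mm.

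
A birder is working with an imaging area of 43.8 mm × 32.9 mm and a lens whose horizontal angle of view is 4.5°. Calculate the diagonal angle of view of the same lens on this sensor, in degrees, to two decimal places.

5.63°

From the horizontal AOV: f = 43.8 / (2·tan(2.25°)) = 43.8 / 0.07858 ≈ 557.3922 mm.
Sensor diagonal = √(43.8² + 32.9²) = √3000.8500 ≈ 54.7800 mm.
Diagonal AOV = 2·arctan(54.7800 / (2 × 557.3922)) = 2·arctan(0.04914) ≈ 5.6265°.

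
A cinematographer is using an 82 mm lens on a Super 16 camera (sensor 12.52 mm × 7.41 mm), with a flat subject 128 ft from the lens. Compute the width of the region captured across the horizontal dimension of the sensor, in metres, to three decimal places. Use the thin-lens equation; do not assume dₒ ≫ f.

5.944 m

dₒ: 128 ft × 304.8 mm/ft = 39014.40 mm.
Similar triangles through the lens centre give W/dₒ = w/dᵢ; with 1/f = 1/dₒ + 1/dᵢ this gives W = w·(dₒ − f)/f.
W = 12.52 mm × (39014.4 − 82) / 82 = 12.52 × 474.7854 ≈ 5944.313 mm = 5.94431 m.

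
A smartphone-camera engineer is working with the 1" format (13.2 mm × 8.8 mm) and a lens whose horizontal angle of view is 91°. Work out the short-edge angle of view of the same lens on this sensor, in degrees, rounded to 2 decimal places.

From the horizontal AOV: f = 13.2 / (2·tan(45.5°)) = 13.2 / 2.03521 ≈ 6.4858 mm.
Short-edge AOV = 2·arctan(8.8 / (2 × 6.4858)) = 2·arctan(0.67840) ≈ 68.3063°.

68.31°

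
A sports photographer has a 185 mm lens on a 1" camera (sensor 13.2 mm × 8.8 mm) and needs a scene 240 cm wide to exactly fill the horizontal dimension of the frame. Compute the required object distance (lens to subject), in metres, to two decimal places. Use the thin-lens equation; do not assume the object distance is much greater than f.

W: 240 cm = 2400 mm.
Magnification m = w/W = dᵢ/dₒ; combined with 1/f = 1/dₒ + 1/dᵢ this gives dₒ = f·(1 + W/w).
dₒ = 185 mm × (1 + 2400/13.2) = 185 × 182.8182 ≈ 33821.364 mm = 33.8214 m.

33.82 m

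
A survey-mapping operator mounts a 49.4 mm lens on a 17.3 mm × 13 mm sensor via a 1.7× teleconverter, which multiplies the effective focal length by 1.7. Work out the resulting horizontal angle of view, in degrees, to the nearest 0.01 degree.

11.76°

Effective focal length f = 49.4 × 1.7 = 83.98 mm.
α = 2·arctan(17.3 / (2 × 83.98)) = 2·arctan(0.10300) ≈ 11.7615°.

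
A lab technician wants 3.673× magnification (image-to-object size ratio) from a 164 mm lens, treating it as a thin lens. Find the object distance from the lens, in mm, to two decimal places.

With m = dᵢ/dₒ and 1/f = 1/dₒ + 1/dᵢ, substituting dᵢ = m·dₒ gives 1/f = (1 + 1/m)/dₒ, hence dₒ = f·(1 + 1/m).
dₒ = 164 × (1 + 1/3.673) = 164 × 1.27226 ≈ 208.650 mm.

208.65 mm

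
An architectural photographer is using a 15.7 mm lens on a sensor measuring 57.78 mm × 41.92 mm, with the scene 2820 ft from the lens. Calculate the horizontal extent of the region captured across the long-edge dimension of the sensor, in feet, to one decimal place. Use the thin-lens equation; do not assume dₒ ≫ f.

10378.1 ft

dₒ: 2820 ft × 304.8 mm/ft = 859535.97 mm.
Similar triangles through the lens centre give W/dₒ = w/dᵢ; with 1/f = 1/dₒ + 1/dᵢ this gives W = w·(dₒ − f)/f.
W = 57.78 mm × (859536 − 15.7) / 15.7 = 57.78 × 54746.5142 ≈ 3163253.589 mm = 3163253.589/304.8 ft = 10378.1 ft.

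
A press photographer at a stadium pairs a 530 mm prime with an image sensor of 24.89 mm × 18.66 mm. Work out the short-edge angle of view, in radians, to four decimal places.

0.0352 rad

Angle of view α = 2·arctan(h/2f) with h = 18.66 mm and f = 530 mm.
h/2f = 0.01760; arctan(0.01760) ≈ 0.0176 rad, so α ≈ 0.0352 rad.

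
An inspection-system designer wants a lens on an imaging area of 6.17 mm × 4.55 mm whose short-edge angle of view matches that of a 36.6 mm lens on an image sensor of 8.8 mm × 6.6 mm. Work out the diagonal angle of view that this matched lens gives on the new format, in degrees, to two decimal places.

Equal short-edge AOV ⇒ f₂ = f₁ · 4.55/6.6 = 36.6 × 0.68939 ≈ 25.2318 mm.
Sensor diagonal = √(6.17² + 4.55²) = √58.7714 ≈ 7.6663 mm.
Diagonal AOV on the new format = 2·arctan(7.6663 / (2 × 25.2318)) = 2·arctan(0.15192) ≈ 17.2762°.

17.28°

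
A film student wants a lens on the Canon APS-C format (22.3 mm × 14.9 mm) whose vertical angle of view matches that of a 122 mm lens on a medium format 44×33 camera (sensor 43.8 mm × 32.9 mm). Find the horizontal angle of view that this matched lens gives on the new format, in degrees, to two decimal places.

Equal vertical AOV ⇒ f₂ = f₁ · 14.9/32.9 = 122 × 0.45289 ≈ 55.2523 mm.
Horizontal AOV on the new format = 2·arctan(22.3 / (2 × 55.2523)) = 2·arctan(0.20180) ≈ 22.8183°.

22.82°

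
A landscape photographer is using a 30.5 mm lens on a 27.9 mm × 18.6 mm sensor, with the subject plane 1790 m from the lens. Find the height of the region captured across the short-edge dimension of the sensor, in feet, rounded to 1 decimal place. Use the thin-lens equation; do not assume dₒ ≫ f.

dₒ: 1790 m = 1.79e+06 mm.
Similar triangles through the lens centre give W/dₒ = h/dᵢ; with 1/f = 1/dₒ + 1/dᵢ this gives W = h·(dₒ − f)/f.
W = 18.6 mm × (1.79e+06 − 30.5) / 30.5 = 18.6 × 58687.5246 ≈ 1091587.957 mm = 1091587.957/304.8 ft = 3581.33 ft.

3581.3 ft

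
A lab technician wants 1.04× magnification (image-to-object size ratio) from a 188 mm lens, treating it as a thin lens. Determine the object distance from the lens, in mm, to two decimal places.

With m = dᵢ/dₒ and 1/f = 1/dₒ + 1/dᵢ, substituting dᵢ = m·dₒ gives 1/f = (1 + 1/m)/dₒ, hence dₒ = f·(1 + 1/m).
dₒ = 188 × (1 + 1/1.04) = 188 × 1.96154 ≈ 368.769 mm.

368.77 mm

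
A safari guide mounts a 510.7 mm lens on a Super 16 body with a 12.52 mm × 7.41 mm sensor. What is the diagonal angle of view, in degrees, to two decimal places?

Sensor diagonal = √(12.52² + 7.41²) = √211.6585 ≈ 14.5485 mm.
Angle of view α = 2·arctan(d/2f) with d = 14.5485 mm and f = 510.7 mm.
d/2f = 0.01424; arctan(0.01424) ≈ 0.8160°, so α ≈ 1.6321°.

1.63°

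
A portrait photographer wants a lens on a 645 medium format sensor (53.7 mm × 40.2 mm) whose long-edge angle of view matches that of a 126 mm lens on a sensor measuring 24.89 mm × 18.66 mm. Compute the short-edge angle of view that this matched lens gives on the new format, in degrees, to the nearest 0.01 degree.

8.46°

Equal long-edge AOV ⇒ f₂ = f₁ · 53.7/24.89 = 126 × 2.15749 ≈ 271.8441 mm.
Short-edge AOV on the new format = 2·arctan(40.2 / (2 × 271.8441)) = 2·arctan(0.07394) ≈ 8.4574°.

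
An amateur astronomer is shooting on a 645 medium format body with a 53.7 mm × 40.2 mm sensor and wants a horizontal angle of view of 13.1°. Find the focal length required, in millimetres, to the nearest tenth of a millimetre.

233.8 mm

From α = 2·arctan(w/2f) we get f = w / (2·tan(α/2)).
With w = 53.7 mm and α/2 = 6.55°, tan(α/2) ≈ 0.11482, so f ≈ 53.7 / 0.22964 ≈ 233.8449 mm.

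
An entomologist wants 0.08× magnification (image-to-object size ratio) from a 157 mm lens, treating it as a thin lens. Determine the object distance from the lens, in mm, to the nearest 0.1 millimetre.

With m = dᵢ/dₒ and 1/f = 1/dₒ + 1/dᵢ, substituting dᵢ = m·dₒ gives 1/f = (1 + 1/m)/dₒ, hence dₒ = f·(1 + 1/m).
dₒ = 157 × (1 + 1/0.08) = 157 × 13.50000 ≈ 2119.500 mm.

2119.5 mm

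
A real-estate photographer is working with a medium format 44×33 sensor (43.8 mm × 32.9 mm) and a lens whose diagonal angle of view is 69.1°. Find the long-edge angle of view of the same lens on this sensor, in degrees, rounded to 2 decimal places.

Sensor diagonal = √(43.8² + 32.9²) = √3000.8500 ≈ 54.7800 mm.
From the diagonal AOV: f = 54.7800 / (2·tan(34.55°)) = 54.7800 / 1.37713 ≈ 39.7783 mm.
Long-edge AOV = 2·arctan(43.8 / (2 × 39.7783)) = 2·arctan(0.55055) ≈ 57.6701°.

57.67°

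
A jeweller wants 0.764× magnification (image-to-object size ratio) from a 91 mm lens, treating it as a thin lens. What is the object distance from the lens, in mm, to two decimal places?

210.11 mm

With m = dᵢ/dₒ and 1/f = 1/dₒ + 1/dᵢ, substituting dᵢ = m·dₒ gives 1/f = (1 + 1/m)/dₒ, hence dₒ = f·(1 + 1/m).
dₒ = 91 × (1 + 1/0.764) = 91 × 2.30890 ≈ 210.110 mm.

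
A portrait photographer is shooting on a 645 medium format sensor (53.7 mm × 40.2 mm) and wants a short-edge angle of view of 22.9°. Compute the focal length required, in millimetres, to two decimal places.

From α = 2·arctan(h/2f) we get f = h / (2·tan(α/2)).
With h = 40.2 mm and α/2 = 11.45°, tan(α/2) ≈ 0.20254, so f ≈ 40.2 / 0.40509 ≈ 99.2379 mm.

99.24 mm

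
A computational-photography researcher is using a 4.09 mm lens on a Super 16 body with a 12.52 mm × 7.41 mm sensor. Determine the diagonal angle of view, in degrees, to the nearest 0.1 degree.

121.3°

Sensor diagonal = √(12.52² + 7.41²) = √211.6585 ≈ 14.5485 mm.
Angle of view α = 2·arctan(d/2f) with d = 14.5485 mm and f = 4.09 mm.
d/2f = 1.77854; arctan(1.77854) ≈ 60.6528°, so α ≈ 121.3056°.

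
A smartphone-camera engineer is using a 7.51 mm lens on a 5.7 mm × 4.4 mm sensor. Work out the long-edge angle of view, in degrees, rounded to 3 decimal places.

Angle of view α = 2·arctan(w/2f) with w = 5.7 mm and f = 7.51 mm.
w/2f = 0.37949; arctan(0.37949) ≈ 20.7815°, so α ≈ 41.5629°.

41.563°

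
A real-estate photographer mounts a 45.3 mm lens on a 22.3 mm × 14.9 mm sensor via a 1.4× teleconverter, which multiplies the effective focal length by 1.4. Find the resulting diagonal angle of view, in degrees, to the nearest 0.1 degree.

23.9°

Effective focal length f = 45.3 × 1.4 = 63.42 mm.
Sensor diagonal = √(22.3² + 14.9²) = √719.3000 ≈ 26.8198 mm.
α = 2·arctan(26.820 / (2 × 63.42)) = 2·arctan(0.21145) ≈ 23.8782°.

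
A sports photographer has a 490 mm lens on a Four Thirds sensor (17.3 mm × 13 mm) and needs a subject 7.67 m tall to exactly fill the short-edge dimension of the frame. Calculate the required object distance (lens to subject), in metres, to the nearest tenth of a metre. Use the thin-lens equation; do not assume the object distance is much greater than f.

289.6 m

W: 7.67 m = 7670 mm.
Magnification m = h/W = dᵢ/dₒ; combined with 1/f = 1/dₒ + 1/dᵢ this gives dₒ = f·(1 + W/h).
dₒ = 490 mm × (1 + 7670/13) = 490 × 591.0000 ≈ 289590.000 mm = 289.59 m.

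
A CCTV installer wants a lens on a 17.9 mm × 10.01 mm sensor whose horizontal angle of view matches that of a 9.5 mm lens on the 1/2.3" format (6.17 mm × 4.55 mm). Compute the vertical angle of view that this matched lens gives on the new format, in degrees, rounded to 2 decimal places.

Equal horizontal AOV ⇒ f₂ = f₁ · 17.9/6.17 = 9.5 × 2.90113 ≈ 27.5608 mm.
Vertical AOV on the new format = 2·arctan(10.01 / (2 × 27.5608)) = 2·arctan(0.18160) ≈ 20.5853°.

20.59°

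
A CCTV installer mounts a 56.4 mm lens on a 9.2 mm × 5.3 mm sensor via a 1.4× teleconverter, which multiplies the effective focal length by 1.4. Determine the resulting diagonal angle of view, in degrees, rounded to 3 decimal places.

Effective focal length f = 56.4 × 1.4 = 78.96 mm.
Sensor diagonal = √(9.2² + 5.3²) = √112.7300 ≈ 10.6174 mm.
α = 2·arctan(10.617 / (2 × 78.96)) = 2·arctan(0.06723) ≈ 7.6928°.

7.693°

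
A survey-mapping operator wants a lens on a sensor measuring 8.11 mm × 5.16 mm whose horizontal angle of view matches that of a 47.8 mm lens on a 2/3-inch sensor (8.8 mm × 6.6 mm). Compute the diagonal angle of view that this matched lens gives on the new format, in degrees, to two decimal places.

Equal horizontal AOV ⇒ f₂ = f₁ · 8.11/8.8 = 47.8 × 0.92159 ≈ 44.0520 mm.
Sensor diagonal = √(8.11² + 5.16²) = √92.3977 ≈ 9.6124 mm.
Diagonal AOV on the new format = 2·arctan(9.6124 / (2 × 44.0520)) = 2·arctan(0.10910) ≈ 12.4530°.

12.45°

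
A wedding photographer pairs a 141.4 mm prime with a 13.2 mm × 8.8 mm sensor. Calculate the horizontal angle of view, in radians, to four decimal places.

0.0933 rad

Angle of view α = 2·arctan(w/2f) with w = 13.2 mm and f = 141.4 mm.
w/2f = 0.04668; arctan(0.04668) ≈ 0.0466 rad, so α ≈ 0.0933 rad.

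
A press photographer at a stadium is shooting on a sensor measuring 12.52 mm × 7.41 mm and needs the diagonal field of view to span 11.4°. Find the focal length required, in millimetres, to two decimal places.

72.88 mm

Sensor diagonal = √(12.52² + 7.41²) = √211.6585 ≈ 14.5485 mm.
From α = 2·arctan(d/2f) we get f = d / (2·tan(α/2)).
With d = 14.5485 mm and α/2 = 5.7°, tan(α/2) ≈ 0.09981, so f ≈ 14.5485 / 0.19963 ≈ 72.8785 mm.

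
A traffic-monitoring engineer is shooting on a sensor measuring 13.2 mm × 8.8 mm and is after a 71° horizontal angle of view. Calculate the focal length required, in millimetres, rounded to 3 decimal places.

9.253 mm

From α = 2·arctan(w/2f) we get f = w / (2·tan(α/2)).
With w = 13.2 mm and α/2 = 35.5°, tan(α/2) ≈ 0.71329, so f ≈ 13.2 / 1.42659 ≈ 9.2529 mm.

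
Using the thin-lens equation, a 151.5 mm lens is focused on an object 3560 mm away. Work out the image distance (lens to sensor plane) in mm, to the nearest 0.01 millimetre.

1/dᵢ = 1/f − 1/dₒ = 1/151.5 − 1/3560 = 0.0063198 mm⁻¹.
dᵢ = 1/0.0063198 ≈ 158.2338 mm.

158.23 mm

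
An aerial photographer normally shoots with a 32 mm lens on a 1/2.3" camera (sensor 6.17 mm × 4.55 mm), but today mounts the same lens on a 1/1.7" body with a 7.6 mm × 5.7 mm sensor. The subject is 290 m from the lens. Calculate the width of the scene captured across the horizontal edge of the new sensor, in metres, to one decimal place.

68.9 m

The focal length stays 32 mm; the relevant sensor dimension is now w = 7.6 mm. Object distance dₒ = 290 m = 290000 mm.
Thin-lens field width W = w·(dₒ − f)/f = 7.6 × (290000 − 32)/32 ≈ 68867.400 mm = 68.8674 m.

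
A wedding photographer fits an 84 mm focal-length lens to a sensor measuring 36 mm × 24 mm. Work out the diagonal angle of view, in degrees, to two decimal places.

Sensor diagonal = √(36² + 24²) = √1872.0000 ≈ 43.2666 mm.
Angle of view α = 2·arctan(d/2f) with d = 43.2666 mm and f = 84 mm.
d/2f = 0.25754; arctan(0.25754) ≈ 14.4421°, so α ≈ 28.8842°.

28.88°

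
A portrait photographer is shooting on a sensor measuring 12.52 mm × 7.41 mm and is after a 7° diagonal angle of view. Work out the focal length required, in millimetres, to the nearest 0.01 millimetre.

118.93 mm

Sensor diagonal = √(12.52² + 7.41²) = √211.6585 ≈ 14.5485 mm.
From α = 2·arctan(d/2f) we get f = d / (2·tan(α/2)).
With d = 14.5485 mm and α/2 = 3.5°, tan(α/2) ≈ 0.06116, so f ≈ 14.5485 / 0.12233 ≈ 118.9328 mm.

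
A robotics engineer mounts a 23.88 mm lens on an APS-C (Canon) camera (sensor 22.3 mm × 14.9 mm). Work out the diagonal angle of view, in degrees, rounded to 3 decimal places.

Sensor diagonal = √(22.3² + 14.9²) = √719.3000 ≈ 26.8198 mm.
Angle of view α = 2·arctan(d/2f) with d = 26.8198 mm and f = 23.88 mm.
d/2f = 0.56155; arctan(0.56155) ≈ 29.3165°, so α ≈ 58.6330°.

58.633°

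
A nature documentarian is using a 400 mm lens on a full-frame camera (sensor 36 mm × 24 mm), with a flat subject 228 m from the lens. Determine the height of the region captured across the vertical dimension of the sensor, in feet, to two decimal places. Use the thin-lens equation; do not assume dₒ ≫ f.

dₒ: 228 m = 228000 mm.
Similar triangles through the lens centre give W/dₒ = h/dᵢ; with 1/f = 1/dₒ + 1/dᵢ this gives W = h·(dₒ − f)/f.
W = 24 mm × (228000 − 400) / 400 = 24 × 569.0000 ≈ 13656.000 mm = 13656.000/304.8 ft = 44.8032 ft.

44.80 ft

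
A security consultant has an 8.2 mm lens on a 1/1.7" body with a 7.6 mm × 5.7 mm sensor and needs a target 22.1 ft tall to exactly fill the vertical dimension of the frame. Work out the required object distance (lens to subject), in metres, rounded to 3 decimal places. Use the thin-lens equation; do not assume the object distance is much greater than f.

9.699 m

W: 22.1 ft × 304.8 mm/ft = 6736.08 mm.
Magnification m = h/W = dᵢ/dₒ; combined with 1/f = 1/dₒ + 1/dᵢ this gives dₒ = f·(1 + W/h).
dₒ = 8.2 mm × (1 + 6736.08/5.7) = 8.2 × 1182.7684 ≈ 9698.701 mm = 9.6987 m.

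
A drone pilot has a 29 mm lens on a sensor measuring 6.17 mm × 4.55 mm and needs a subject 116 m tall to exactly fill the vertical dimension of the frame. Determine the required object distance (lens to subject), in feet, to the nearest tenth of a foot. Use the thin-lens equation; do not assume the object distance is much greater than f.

2425.8 ft

W: 116 m = 116000 mm.
Magnification m = h/W = dᵢ/dₒ; combined with 1/f = 1/dₒ + 1/dᵢ this gives dₒ = f·(1 + W/h).
dₒ = 29 mm × (1 + 116000/4.55) = 29 × 25495.5055 ≈ 739369.659 mm = 739369.659/304.8 ft = 2425.75 ft.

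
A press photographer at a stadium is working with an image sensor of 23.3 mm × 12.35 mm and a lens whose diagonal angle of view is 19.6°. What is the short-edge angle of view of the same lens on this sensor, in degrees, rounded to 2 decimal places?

9.25°

Sensor diagonal = √(23.3² + 12.35²) = √695.4125 ≈ 26.3707 mm.
From the diagonal AOV: f = 26.3707 / (2·tan(9.8°)) = 26.3707 / 0.34546 ≈ 76.3350 mm.
Short-edge AOV = 2·arctan(12.35 / (2 × 76.3350)) = 2·arctan(0.08089) ≈ 9.2496°.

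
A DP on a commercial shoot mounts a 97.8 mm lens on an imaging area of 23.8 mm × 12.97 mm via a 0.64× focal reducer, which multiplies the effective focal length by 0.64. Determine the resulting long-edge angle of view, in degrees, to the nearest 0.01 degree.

Effective focal length f = 97.8 × 0.64 = 62.592 mm.
α = 2·arctan(23.8 / (2 × 62.592)) = 2·arctan(0.19012) ≈ 21.5292°.

21.53°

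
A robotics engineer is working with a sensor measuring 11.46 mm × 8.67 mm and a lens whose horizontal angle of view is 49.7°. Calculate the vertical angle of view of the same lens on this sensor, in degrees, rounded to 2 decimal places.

From the horizontal AOV: f = 11.46 / (2·tan(24.85°)) = 11.46 / 0.92625 ≈ 12.3725 mm.
Vertical AOV = 2·arctan(8.67 / (2 × 12.3725)) = 2·arctan(0.35037) ≈ 38.6183°.

38.62°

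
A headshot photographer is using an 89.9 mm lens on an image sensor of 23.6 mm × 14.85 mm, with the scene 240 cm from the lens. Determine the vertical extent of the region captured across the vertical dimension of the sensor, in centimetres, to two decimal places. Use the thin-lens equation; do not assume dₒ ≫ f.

dₒ: 240 cm = 2400 mm.
Similar triangles through the lens centre give W/dₒ = h/dᵢ; with 1/f = 1/dₒ + 1/dᵢ this gives W = h·(dₒ − f)/f.
W = 14.85 mm × (2400 − 89.9) / 89.9 = 14.85 × 25.6963 ≈ 381.590 mm = 38.159 cm.

38.16 cm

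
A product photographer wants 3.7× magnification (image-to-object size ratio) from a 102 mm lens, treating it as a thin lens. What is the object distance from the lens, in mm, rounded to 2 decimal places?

129.57 mm

With m = dᵢ/dₒ and 1/f = 1/dₒ + 1/dᵢ, substituting dᵢ = m·dₒ gives 1/f = (1 + 1/m)/dₒ, hence dₒ = f·(1 + 1/m).
dₒ = 102 × (1 + 1/3.7) = 102 × 1.27027 ≈ 129.568 mm.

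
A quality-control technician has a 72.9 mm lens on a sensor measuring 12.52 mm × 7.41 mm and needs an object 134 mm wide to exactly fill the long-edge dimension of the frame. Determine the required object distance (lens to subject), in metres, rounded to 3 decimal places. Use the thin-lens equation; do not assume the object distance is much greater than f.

Magnification m = w/W = dᵢ/dₒ; combined with 1/f = 1/dₒ + 1/dᵢ this gives dₒ = f·(1 + W/w).
dₒ = 72.9 mm × (1 + 134/12.52) = 72.9 × 11.7029 ≈ 853.140 mm = 0.85314 m.

0.853 m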